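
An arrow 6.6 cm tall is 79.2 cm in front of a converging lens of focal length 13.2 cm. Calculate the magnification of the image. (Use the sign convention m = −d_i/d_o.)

1/d_i = 1/f − 1/d_o = 1/(13.20) − 1/(79.2) = 0.06313, so d_i = 15.84 cm.
m = −d_i/d_o = −(15.84)/(79.2) = -0.200.
The image is real, inverted and reduced, on the far side of the lens.

m = -0.200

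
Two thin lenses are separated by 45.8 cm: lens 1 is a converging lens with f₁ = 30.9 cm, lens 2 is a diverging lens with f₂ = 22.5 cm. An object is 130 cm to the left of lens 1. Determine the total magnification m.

Lens 1: 1/d_i1 = 1/(30.9) − 1/(130) = 0.02467, so d_i1 = 40.53 cm; m₁ = −d_i1/d_o1 = -0.3118.
d_o2 = 45.8 − (40.53) = 5.270 cm.
f₂ = −22.5 cm (diverging).
Lens 2: 1/d_i2 = 1/(-22.5) − 1/(5.270) = -0.2342, so d_i2 = -4.270 cm; m₂ = −d_i2/d_o2 = +0.8102.
m = m₁·m₂ = (-0.3118)(+0.8102) = -0.253.

m = -0.253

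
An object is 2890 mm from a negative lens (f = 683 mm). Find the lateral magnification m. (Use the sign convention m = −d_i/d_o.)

For a negative lens, f = -683 mm.
1/d_i = 1/f − 1/d_o = 1/(-683.0) − 1/(2890) = -0.001810, so d_i = -552.4 mm.
m = −d_i/d_o = −(-552.4)/(2890) = +0.191.
The image is virtual, upright and reduced, on the same side as the object.

m = +0.191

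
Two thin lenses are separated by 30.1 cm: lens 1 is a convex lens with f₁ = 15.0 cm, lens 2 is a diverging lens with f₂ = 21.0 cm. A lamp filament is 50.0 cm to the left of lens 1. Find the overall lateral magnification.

Lens 1: 1/d_i1 = 1/(15.0) − 1/(50.0) = 0.04667, so d_i1 = 21.43 cm; m₁ = −d_i1/d_o1 = -0.4286.
d_o2 = 30.1 − (21.43) = 8.670 cm.
f₂ = −21.0 cm (diverging).
Lens 2: 1/d_i2 = 1/(-21.0) − 1/(8.670) = -0.1630, so d_i2 = -6.137 cm; m₂ = −d_i2/d_o2 = +0.7078.
m = m₁·m₂ = (-0.4286)(+0.7078) = -0.303.

m = -0.303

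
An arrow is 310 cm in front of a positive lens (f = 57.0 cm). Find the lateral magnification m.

m = -0.225

1/d_i = 1/f − 1/d_o = 1/(57.00) − 1/(310) = 0.01432, so d_i = 69.84 cm.
m = −d_i/d_o = −(69.84)/(310) = -0.225.
The image is real, inverted and reduced, on the far side of the lens.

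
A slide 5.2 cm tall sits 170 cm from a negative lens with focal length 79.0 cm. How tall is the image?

1.65 cm

For a negative lens, f = -79.0 cm.
1/d_i = 1/f − 1/d_o = 1/(-79.00) − 1/(170) = -0.01854, so d_i = -53.94 cm.
m = −d_i/d_o = +0.3173.
|h_i| = |m|·h_o = 0.3173 × 5.2 = 1.65 cm. The image is virtual, upright and reduced, on the same side as the object.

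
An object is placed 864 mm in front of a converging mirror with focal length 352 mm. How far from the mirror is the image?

Mirror equation: 1/d_i = 1/f − 1/d_o = 1/(352.0) − 1/(864) = 0.002841 − 0.001157 = 0.001684, so d_i = 594 mm.
The image is real, inverted and reduced, in front of the mirror.

594 mm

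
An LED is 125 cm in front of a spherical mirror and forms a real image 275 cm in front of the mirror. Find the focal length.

f = 85.9 cm (concave)

Real image ⇒ d_i = +275 cm.
1/f = 1/d_o + 1/d_i = 1/(125) + 1/(275) = 0.01164, so f = 85.9 cm.
Since f is positive, the spherical mirror is concave.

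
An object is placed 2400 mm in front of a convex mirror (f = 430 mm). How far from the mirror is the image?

For a convex mirror, f = -430 mm.
Mirror equation: 1/q = 1/f − 1/p = 1/(-430.0) − 1/(2400) = -0.002326 − 0.0004167 = -0.002742, so q = -365 mm.
The image is virtual, upright and reduced, behind the mirror.

365 mm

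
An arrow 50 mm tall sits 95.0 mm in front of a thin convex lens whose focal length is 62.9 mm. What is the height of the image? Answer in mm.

1/d_i = 1/f − 1/d_o = 1/(62.90) − 1/(95.0) = 0.005372, so d_i = 186.2 mm.
m = −d_i/d_o = -1.960.
|h_i| = |m|·h_o = 1.960 × 50 = 98.0 mm. The image is real, inverted and enlarged, on the far side of the lens.

98.0 mm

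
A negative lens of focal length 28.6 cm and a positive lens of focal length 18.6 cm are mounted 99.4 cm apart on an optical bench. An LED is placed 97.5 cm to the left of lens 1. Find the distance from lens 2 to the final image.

Lens 1 is diverging, so f₁ = −28.6 cm.
Lens 1: 1/d_i1 = 1/f₁ − 1/d_o1 = 1/(-28.6) − 1/(97.5) = -0.04522, so d_i1 = -22.11 cm.
The intermediate image is 22.11 cm to the left of lens 1 (virtual), which is 99.4 − (-22.11) = 121.5 cm to the left of lens 2, so d_o2 = +121.5 cm.
Lens 2: 1/d_i2 = 1/f₂ − 1/d_o2 = 1/(18.6) − 1/(121.5) = 0.04553, so d_i2 = 22.0 cm.
The final image is real, 22.0 cm to the right of lens 2 (overall magnification ≈ -0.041).

22.0 cm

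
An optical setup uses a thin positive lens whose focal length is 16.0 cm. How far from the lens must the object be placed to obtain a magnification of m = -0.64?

m = −d_i/d_o ⇒ d_i = −m·d_o.
1/f = 1/d_o + 1/d_i = 1/d_o − 1/(m·d_o) = (1 − 1/m)/d_o, so d_o = f(1 − 1/m) = (16.00)(1 − 1/(-0.64)) = 41.0 cm.

41.0 cm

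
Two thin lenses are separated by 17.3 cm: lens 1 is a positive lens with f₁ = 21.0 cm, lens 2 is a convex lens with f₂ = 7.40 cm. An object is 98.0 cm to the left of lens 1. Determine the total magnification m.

Lens 1: 1/d_i1 = 1/(21.0) − 1/(98.0) = 0.03741, so d_i1 = 26.73 cm; m₁ = −d_i1/d_o1 = -0.2728.
d_o2 = 17.3 − (26.73) = -9.430 cm (virtual object).
Lens 2: 1/d_i2 = 1/(7.40) − 1/(-9.430) = 0.2412, so d_i2 = 4.146 cm; m₂ = −d_i2/d_o2 = +0.4397.
m = m₁·m₂ = (-0.2728)(+0.4397) = -0.120.

m = -0.120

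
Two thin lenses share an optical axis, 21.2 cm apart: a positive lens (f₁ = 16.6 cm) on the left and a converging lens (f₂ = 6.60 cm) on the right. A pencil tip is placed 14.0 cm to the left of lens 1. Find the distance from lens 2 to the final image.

7.02 cm

Lens 1: 1/d_i1 = 1/f₁ − 1/d_o1 = 1/(16.6) − 1/(14.0) = -0.01119, so d_i1 = -89.38 cm.
The intermediate image is 89.38 cm to the left of lens 1 (virtual), which is 21.2 − (-89.38) = 110.6 cm to the left of lens 2, so d_o2 = +110.6 cm.
Lens 2: 1/d_i2 = 1/f₂ − 1/d_o2 = 1/(6.60) − 1/(110.6) = 0.1425, so d_i2 = 7.02 cm.
The final image is real, 7.02 cm to the right of lens 2 (overall magnification ≈ -0.41).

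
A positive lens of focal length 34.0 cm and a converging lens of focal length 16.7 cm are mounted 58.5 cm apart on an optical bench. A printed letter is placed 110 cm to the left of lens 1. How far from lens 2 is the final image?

20.9 cm

Lens 1: 1/d_i1 = 1/f₁ − 1/d_o1 = 1/(34.0) − 1/(110) = 0.02032, so d_i1 = 49.21 cm.
The intermediate image is 49.21 cm to the right of lens 1, which is 58.5 − (49.21) = 9.290 cm to the left of lens 2, so d_o2 = +9.290 cm.
Lens 2: 1/d_i2 = 1/f₂ − 1/d_o2 = 1/(16.7) − 1/(9.290) = -0.04776, so d_i2 = -20.9 cm.
The final image is virtual, 20.9 cm to the left of lens 2 (overall magnification ≈ -1.0).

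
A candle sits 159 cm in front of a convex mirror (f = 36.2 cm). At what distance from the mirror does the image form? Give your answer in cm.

For a convex mirror, f = -36.2 cm.
Mirror equation: 1/q = 1/f − 1/p = 1/(-36.20) − 1/(159) = -0.02762 − 0.006289 = -0.03391, so q = -29.5 cm.
The image is virtual, upright and reduced, behind the mirror.

29.5 cm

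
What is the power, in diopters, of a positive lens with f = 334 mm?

P = +2.99 D

f = 33.4 cm = 0.334 m.
P = 1/f = 1/(0.334 m) = +2.99 D.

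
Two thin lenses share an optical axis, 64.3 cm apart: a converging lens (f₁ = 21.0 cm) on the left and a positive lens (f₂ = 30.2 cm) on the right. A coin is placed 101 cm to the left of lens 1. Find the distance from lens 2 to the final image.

150 cm

Lens 1: 1/d_i1 = 1/f₁ − 1/d_o1 = 1/(21.0) − 1/(101) = 0.03772, so d_i1 = 26.51 cm.
The intermediate image is 26.51 cm to the right of lens 1, which is 64.3 − (26.51) = 37.79 cm to the left of lens 2, so d_o2 = +37.79 cm.
Lens 2: 1/d_i2 = 1/f₂ − 1/d_o2 = 1/(30.2) − 1/(37.79) = 0.006651, so d_i2 = 150 cm.
The final image is real, 150 cm to the right of lens 2 (overall magnification ≈ 1.0).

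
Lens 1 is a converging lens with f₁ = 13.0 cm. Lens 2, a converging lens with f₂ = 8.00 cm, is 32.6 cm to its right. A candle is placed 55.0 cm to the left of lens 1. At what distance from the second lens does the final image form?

Lens 1: 1/d_i1 = 1/f₁ − 1/d_o1 = 1/(13.0) − 1/(55.0) = 0.05874, so d_i1 = 17.02 cm.
The intermediate image is 17.02 cm to the right of lens 1, which is 32.6 − (17.02) = 15.58 cm to the left of lens 2, so d_o2 = +15.58 cm.
Lens 2: 1/d_i2 = 1/f₂ − 1/d_o2 = 1/(8.00) − 1/(15.58) = 0.06082, so d_i2 = 16.4 cm.
The final image is real, 16.4 cm to the right of lens 2 (overall magnification ≈ 0.33).

16.4 cm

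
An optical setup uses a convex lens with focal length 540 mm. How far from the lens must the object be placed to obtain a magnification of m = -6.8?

m = −d_i/d_o ⇒ d_i = −m·d_o.
1/f = 1/d_o + 1/d_i = 1/d_o − 1/(m·d_o) = (1 − 1/m)/d_o, so d_o = f(1 − 1/m) = (540.0)(1 − 1/(-6.8)) = 619 mm.

619 mm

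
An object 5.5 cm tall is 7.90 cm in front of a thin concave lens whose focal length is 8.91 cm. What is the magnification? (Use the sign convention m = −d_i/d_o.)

For a concave lens, f = -8.91 cm.
1/d_i = 1/f − 1/d_o = 1/(-8.910) − 1/(7.90) = -0.2388, so d_i = -4.187 cm.
m = −d_i/d_o = −(-4.187)/(7.90) = +0.530.
The image is virtual, upright and reduced, on the same side as the object.

m = +0.530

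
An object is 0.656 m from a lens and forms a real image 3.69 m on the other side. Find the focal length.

Real image ⇒ d_i = +3.69 m.
1/f = 1/d_o + 1/d_i = 1/(0.656) + 1/(3.69) = 1.795, so f = 0.557 m.
Since f is positive, the lens is converging.

f = 0.557 m (converging)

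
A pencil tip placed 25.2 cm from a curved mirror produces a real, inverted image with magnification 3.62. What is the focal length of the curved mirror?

f = 19.7 cm (concave)

m = −d_i/d_o ⇒ d_i = −m·d_o = −(-3.62)·(25.2) = 91.22 cm.
1/f = 1/d_o + 1/d_i = 1/(25.2) + 1/(91.22) = 0.05065, so f = 19.7 cm.
Since f is positive, the curved mirror is concave.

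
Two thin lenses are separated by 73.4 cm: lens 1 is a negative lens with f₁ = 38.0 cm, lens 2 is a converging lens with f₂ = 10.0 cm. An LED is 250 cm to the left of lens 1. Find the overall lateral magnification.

m = -0.0137

f₁ = −38.0 cm (diverging).
Lens 1: 1/d_i1 = 1/(-38.0) − 1/(250) = -0.03032, so d_i1 = -32.99 cm; m₁ = −d_i1/d_o1 = +0.1320.
d_o2 = 73.4 − (-32.99) = 106.4 cm.
Lens 2: 1/d_i2 = 1/(10.0) − 1/(106.4) = 0.09060, so d_i2 = 11.04 cm; m₂ = −d_i2/d_o2 = -0.1037.
m = m₁·m₂ = (+0.1320)(-0.1037) = -0.0137.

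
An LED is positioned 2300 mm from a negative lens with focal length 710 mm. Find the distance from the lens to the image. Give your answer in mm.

543 mm

For a negative lens, f = -710 mm.
Lens equation: 1/d_i = 1/f − 1/d_o = 1/(-710.0) − 1/(2300) = -0.001408 − 0.0004348 = -0.001843, so d_i = -543 mm.
The image is virtual, upright and reduced, on the same side as the object.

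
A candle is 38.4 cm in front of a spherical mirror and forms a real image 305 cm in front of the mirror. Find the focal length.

f = 34.1 cm (concave)

Real image ⇒ d_i = +305 cm.
1/f = 1/d_o + 1/d_i = 1/(38.4) + 1/(305) = 0.02932, so f = 34.1 cm.
Since f is positive, the spherical mirror is concave.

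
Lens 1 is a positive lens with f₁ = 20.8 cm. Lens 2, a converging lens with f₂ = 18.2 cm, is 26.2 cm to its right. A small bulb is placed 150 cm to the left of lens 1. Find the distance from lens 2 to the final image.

Lens 1: 1/d_i1 = 1/f₁ − 1/d_o1 = 1/(20.8) − 1/(150) = 0.04141, so d_i1 = 24.15 cm.
The intermediate image is 24.15 cm to the right of lens 1, which is 26.2 − (24.15) = 2.050 cm to the left of lens 2, so d_o2 = +2.050 cm.
Lens 2: 1/d_i2 = 1/f₂ − 1/d_o2 = 1/(18.2) − 1/(2.050) = -0.4329, so d_i2 = -2.31 cm.
The final image is virtual, 2.31 cm to the left of lens 2 (overall magnification ≈ -0.18).

2.31 cm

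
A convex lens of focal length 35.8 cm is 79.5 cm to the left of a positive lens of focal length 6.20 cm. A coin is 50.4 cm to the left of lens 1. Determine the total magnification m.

m = -0.302

Lens 1: 1/d_i1 = 1/(35.8) − 1/(50.4) = 0.008092, so d_i1 = 123.6 cm; m₁ = −d_i1/d_o1 = -2.452.
d_o2 = 79.5 − (123.6) = -44.10 cm (virtual object).
Lens 2: 1/d_i2 = 1/(6.20) − 1/(-44.10) = 0.1840, so d_i2 = 5.436 cm; m₂ = −d_i2/d_o2 = +0.1233.
m = m₁·m₂ = (-2.452)(+0.1233) = -0.302.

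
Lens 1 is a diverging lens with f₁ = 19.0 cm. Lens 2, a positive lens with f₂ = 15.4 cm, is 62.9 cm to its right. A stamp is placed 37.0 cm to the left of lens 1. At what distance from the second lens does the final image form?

19.3 cm

Lens 1 is diverging, so f₁ = −19.0 cm.
Lens 1: 1/d_i1 = 1/f₁ − 1/d_o1 = 1/(-19.0) − 1/(37.0) = -0.07966, so d_i1 = -12.55 cm.
The intermediate image is 12.55 cm to the left of lens 1 (virtual), which is 62.9 − (-12.55) = 75.45 cm to the left of lens 2, so d_o2 = +75.45 cm.
Lens 2: 1/d_i2 = 1/f₂ − 1/d_o2 = 1/(15.4) − 1/(75.45) = 0.05168, so d_i2 = 19.3 cm.
The final image is real, 19.3 cm to the right of lens 2 (overall magnification ≈ -0.087).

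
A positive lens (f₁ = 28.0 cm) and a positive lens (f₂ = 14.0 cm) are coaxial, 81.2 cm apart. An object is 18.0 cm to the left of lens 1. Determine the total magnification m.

m = -0.333

Lens 1: 1/d_i1 = 1/(28.0) − 1/(18.0) = -0.01984, so d_i1 = -50.40 cm; m₁ = −d_i1/d_o1 = +2.800.
d_o2 = 81.2 − (-50.40) = 131.6 cm.
Lens 2: 1/d_i2 = 1/(14.0) − 1/(131.6) = 0.06383, so d_i2 = 15.67 cm; m₂ = −d_i2/d_o2 = -0.1190.
m = m₁·m₂ = (+2.800)(-0.1190) = -0.333.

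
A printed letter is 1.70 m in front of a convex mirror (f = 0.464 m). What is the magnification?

m = +0.214

For a convex mirror, f = -0.464 m.
1/d_i = 1/f − 1/d_o = 1/(-0.4640) − 1/(1.70) = -2.743, so d_i = -0.3645 m.
m = −d_i/d_o = −(-0.3645)/(1.70) = +0.214.
The image is virtual, upright and reduced, behind the mirror.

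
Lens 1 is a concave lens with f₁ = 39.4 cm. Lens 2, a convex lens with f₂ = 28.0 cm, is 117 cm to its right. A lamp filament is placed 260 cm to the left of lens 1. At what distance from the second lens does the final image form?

Lens 1 is diverging, so f₁ = −39.4 cm.
Lens 1: 1/d_i1 = 1/f₁ − 1/d_o1 = 1/(-39.4) − 1/(260) = -0.02923, so d_i1 = -34.22 cm.
The intermediate image is 34.22 cm to the left of lens 1 (virtual), which is 117 − (-34.22) = 151.2 cm to the left of lens 2, so d_o2 = +151.2 cm.
Lens 2: 1/d_i2 = 1/f₂ − 1/d_o2 = 1/(28.0) − 1/(151.2) = 0.02910, so d_i2 = 34.4 cm.
The final image is real, 34.4 cm to the right of lens 2 (overall magnification ≈ -0.030).

34.4 cm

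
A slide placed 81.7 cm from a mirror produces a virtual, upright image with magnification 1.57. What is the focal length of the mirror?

f = 225 cm (concave)

m = −d_i/d_o ⇒ d_i = −m·d_o = −(+1.57)·(81.7) = -128.3 cm.
1/f = 1/d_o + 1/d_i = 1/(81.7) + 1/(-128.3) = 0.004446, so f = 225 cm.
Since f is positive, the mirror is concave.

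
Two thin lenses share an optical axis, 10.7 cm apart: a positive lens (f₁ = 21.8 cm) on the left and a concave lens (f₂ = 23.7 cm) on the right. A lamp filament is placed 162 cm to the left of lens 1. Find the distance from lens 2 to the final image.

37.3 cm

Lens 1: 1/d_i1 = 1/f₁ − 1/d_o1 = 1/(21.8) − 1/(162) = 0.03970, so d_i1 = 25.19 cm.
The intermediate image is 25.19 cm to the right of lens 1, which lies 14.49 cm to the right of lens 2 — a virtual object — so d_o2 = −14.49 cm.
Lens 2 is diverging, so f₂ = −23.7 cm.
Lens 2: 1/d_i2 = 1/f₂ − 1/d_o2 = 1/(-23.7) − 1/(-14.49) = 0.02682, so d_i2 = 37.3 cm.
The final image is real, 37.3 cm to the right of lens 2 (overall magnification ≈ -0.40).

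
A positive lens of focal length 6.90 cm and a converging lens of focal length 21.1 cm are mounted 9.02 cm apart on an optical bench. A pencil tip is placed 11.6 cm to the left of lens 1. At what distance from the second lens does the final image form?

5.81 cm

Lens 1: 1/d_i1 = 1/f₁ − 1/d_o1 = 1/(6.90) − 1/(11.6) = 0.05872, so d_i1 = 17.03 cm.
The intermediate image is 17.03 cm to the right of lens 1, which lies 8.010 cm to the right of lens 2 — a virtual object — so d_o2 = −8.010 cm.
Lens 2: 1/d_i2 = 1/f₂ − 1/d_o2 = 1/(21.1) − 1/(-8.010) = 0.1722, so d_i2 = 5.81 cm.
The final image is real, 5.81 cm to the right of lens 2 (overall magnification ≈ -1.1).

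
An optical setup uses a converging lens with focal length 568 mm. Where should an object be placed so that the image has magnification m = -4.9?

684 mm

m = −d_i/d_o ⇒ d_i = −m·d_o.
1/f = 1/d_o + 1/d_i = 1/d_o − 1/(m·d_o) = (1 − 1/m)/d_o, so d_o = f(1 − 1/m) = (568.0)(1 − 1/(-4.9)) = 684 mm.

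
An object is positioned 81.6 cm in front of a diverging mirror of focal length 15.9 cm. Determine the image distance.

13.3 cm

For a diverging mirror, f = -15.9 cm.
Mirror equation: 1/s_i = 1/f − 1/s_o = 1/(-15.90) − 1/(81.6) = -0.06289 − 0.01225 = -0.07515, so s_i = -13.3 cm.
The image is virtual, upright and reduced, behind the mirror.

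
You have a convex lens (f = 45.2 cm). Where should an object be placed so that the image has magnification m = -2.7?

m = −d_i/d_o ⇒ d_i = −m·d_o.
1/f = 1/d_o + 1/d_i = 1/d_o − 1/(m·d_o) = (1 − 1/m)/d_o, so d_o = f(1 − 1/m) = (45.20)(1 − 1/(-2.7)) = 61.9 cm.

61.9 cm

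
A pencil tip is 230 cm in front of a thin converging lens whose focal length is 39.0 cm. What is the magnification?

1/d_i = 1/f − 1/d_o = 1/(39.00) − 1/(230) = 0.02129, so d_i = 46.96 cm.
m = −d_i/d_o = −(46.96)/(230) = -0.204.
The image is real, inverted and reduced, on the far side of the lens.

m = -0.204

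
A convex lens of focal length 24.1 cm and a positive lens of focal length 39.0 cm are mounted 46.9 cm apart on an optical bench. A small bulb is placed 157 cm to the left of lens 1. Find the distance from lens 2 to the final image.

Lens 1: 1/d_i1 = 1/f₁ − 1/d_o1 = 1/(24.1) − 1/(157) = 0.03512, so d_i1 = 28.47 cm.
The intermediate image is 28.47 cm to the right of lens 1, which is 46.9 − (28.47) = 18.43 cm to the left of lens 2, so d_o2 = +18.43 cm.
Lens 2: 1/d_i2 = 1/f₂ − 1/d_o2 = 1/(39.0) − 1/(18.43) = -0.02862, so d_i2 = -34.9 cm.
The final image is virtual, 34.9 cm to the left of lens 2 (overall magnification ≈ -0.34).

34.9 cm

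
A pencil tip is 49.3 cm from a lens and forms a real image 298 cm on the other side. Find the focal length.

Real image ⇒ d_i = +298 cm.
1/f = 1/d_o + 1/d_i = 1/(49.3) + 1/(298) = 0.02364, so f = 42.3 cm.
Since f is positive, the lens is converging.

f = 42.3 cm (converging)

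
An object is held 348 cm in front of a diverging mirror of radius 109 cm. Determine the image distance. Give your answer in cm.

f = R/2 = 109/2 = 54.50 cm; for a diverging mirror, f = -54.50 cm.
Mirror equation: 1/v = 1/f − 1/u = 1/(-54.50) − 1/(348) = -0.01835 − 0.002874 = -0.02122, so v = -47.1 cm.
The image is virtual, upright and reduced, behind the mirror.

47.1 cm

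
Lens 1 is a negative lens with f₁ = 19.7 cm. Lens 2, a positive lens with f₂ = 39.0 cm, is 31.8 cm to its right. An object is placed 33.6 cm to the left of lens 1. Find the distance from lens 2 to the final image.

330 cm

Lens 1 is diverging, so f₁ = −19.7 cm.
Lens 1: 1/d_i1 = 1/f₁ − 1/d_o1 = 1/(-19.7) − 1/(33.6) = -0.08052, so d_i1 = -12.42 cm.
The intermediate image is 12.42 cm to the left of lens 1 (virtual), which is 31.8 − (-12.42) = 44.22 cm to the left of lens 2, so d_o2 = +44.22 cm.
Lens 2: 1/d_i2 = 1/f₂ − 1/d_o2 = 1/(39.0) − 1/(44.22) = 0.003027, so d_i2 = 330 cm.
The final image is real, 330 cm to the right of lens 2 (overall magnification ≈ -2.8).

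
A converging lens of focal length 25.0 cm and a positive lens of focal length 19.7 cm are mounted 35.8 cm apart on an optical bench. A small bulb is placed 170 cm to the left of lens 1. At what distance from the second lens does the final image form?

Lens 1: 1/d_i1 = 1/f₁ − 1/d_o1 = 1/(25.0) − 1/(170) = 0.03412, so d_i1 = 29.31 cm.
The intermediate image is 29.31 cm to the right of lens 1, which is 35.8 − (29.31) = 6.490 cm to the left of lens 2, so d_o2 = +6.490 cm.
Lens 2: 1/d_i2 = 1/f₂ − 1/d_o2 = 1/(19.7) − 1/(6.490) = -0.1033, so d_i2 = -9.68 cm.
The final image is virtual, 9.68 cm to the left of lens 2 (overall magnification ≈ -0.26).

9.68 cm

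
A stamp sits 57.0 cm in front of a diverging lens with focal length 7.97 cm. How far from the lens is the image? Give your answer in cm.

6.99 cm

For a diverging lens, f = -7.97 cm.
Thin-lens equation: 1/v = 1/f − 1/u = 1/(-7.970) − 1/(57.0) = -0.1255 − 0.01754 = -0.1430, so v = -6.99 cm.
The image is virtual, upright and reduced, on the same side as the object.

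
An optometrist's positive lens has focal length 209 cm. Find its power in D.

f = 209 cm = 2.09 m.
P = 1/f = 1/(2.09 m) = +0.478 D.

P = +0.478 D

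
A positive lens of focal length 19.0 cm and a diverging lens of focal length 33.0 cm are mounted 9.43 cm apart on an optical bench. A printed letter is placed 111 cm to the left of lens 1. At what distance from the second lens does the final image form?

Lens 1: 1/d_i1 = 1/f₁ − 1/d_o1 = 1/(19.0) − 1/(111) = 0.04362, so d_i1 = 22.92 cm.
The intermediate image is 22.92 cm to the right of lens 1, which lies 13.49 cm to the right of lens 2 — a virtual object — so d_o2 = −13.49 cm.
Lens 2 is diverging, so f₂ = −33.0 cm.
Lens 2: 1/d_i2 = 1/f₂ − 1/d_o2 = 1/(-33.0) − 1/(-13.49) = 0.04383, so d_i2 = 22.8 cm.
The final image is real, 22.8 cm to the right of lens 2 (overall magnification ≈ -0.35).

22.8 cm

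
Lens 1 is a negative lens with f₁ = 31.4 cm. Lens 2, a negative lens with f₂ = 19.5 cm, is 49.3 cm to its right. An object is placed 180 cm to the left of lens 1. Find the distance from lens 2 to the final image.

Lens 1 is diverging, so f₁ = −31.4 cm.
Lens 1: 1/d_i1 = 1/f₁ − 1/d_o1 = 1/(-31.4) − 1/(180) = -0.03740, so d_i1 = -26.74 cm.
The intermediate image is 26.74 cm to the left of lens 1 (virtual), which is 49.3 − (-26.74) = 76.04 cm to the left of lens 2, so d_o2 = +76.04 cm.
Lens 2 is diverging, so f₂ = −19.5 cm.
Lens 2: 1/d_i2 = 1/f₂ − 1/d_o2 = 1/(-19.5) − 1/(76.04) = -0.06443, so d_i2 = -15.5 cm.
The final image is virtual, 15.5 cm to the left of lens 2 (overall magnification ≈ 0.030).

15.5 cm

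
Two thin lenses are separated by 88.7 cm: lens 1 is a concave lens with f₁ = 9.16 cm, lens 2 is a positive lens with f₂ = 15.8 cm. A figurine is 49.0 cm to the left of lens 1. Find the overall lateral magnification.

m = -0.0309

f₁ = −9.16 cm (diverging).
Lens 1: 1/d_i1 = 1/(-9.16) − 1/(49.0) = -0.1296, so d_i1 = -7.717 cm; m₁ = −d_i1/d_o1 = +0.1575.
d_o2 = 88.7 − (-7.717) = 96.42 cm.
Lens 2: 1/d_i2 = 1/(15.8) − 1/(96.42) = 0.05292, so d_i2 = 18.90 cm; m₂ = −d_i2/d_o2 = -0.1960.
m = m₁·m₂ = (+0.1575)(-0.1960) = -0.0309.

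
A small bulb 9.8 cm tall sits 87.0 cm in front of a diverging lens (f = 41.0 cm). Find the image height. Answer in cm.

For a diverging lens, f = -41.0 cm.
1/d_i = 1/f − 1/d_o = 1/(-41.00) − 1/(87.0) = -0.03588, so d_i = -27.87 cm.
m = −d_i/d_o = +0.3203.
|h_i| = |m|·h_o = 0.3203 × 9.8 = 3.14 cm. The image is virtual, upright and reduced, on the same side as the object.

3.14 cm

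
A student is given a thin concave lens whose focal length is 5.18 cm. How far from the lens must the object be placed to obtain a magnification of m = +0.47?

For a concave lens, f = -5.18 cm.
m = −d_i/d_o ⇒ d_i = −m·d_o.
1/f = 1/d_o + 1/d_i = 1/d_o − 1/(m·d_o) = (1 − 1/m)/d_o, so d_o = f(1 − 1/m) = (-5.180)(1 − 1/(+0.47)) = 5.84 cm.

5.84 cm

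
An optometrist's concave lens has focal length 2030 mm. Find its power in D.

P = -0.493 D

For a concave lens, f = −2030 mm.
f = -203 cm = -2.03 m.
P = 1/f = 1/(-2.03 m) = -0.493 D.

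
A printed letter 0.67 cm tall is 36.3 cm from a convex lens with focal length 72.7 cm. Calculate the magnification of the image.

1/d_i = 1/f − 1/d_o = 1/(72.70) − 1/(36.3) = -0.01379, so d_i = -72.50 cm.
m = −d_i/d_o = −(-72.50)/(36.3) = +2.00.
The image is virtual, upright and enlarged, on the same side as the object.

m = +2.00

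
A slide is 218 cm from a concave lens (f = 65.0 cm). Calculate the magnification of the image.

m = +0.230

For a concave lens, f = -65.0 cm.
1/d_i = 1/f − 1/d_o = 1/(-65.00) − 1/(218) = -0.01997, so d_i = -50.07 cm.
m = −d_i/d_o = −(-50.07)/(218) = +0.230.
The image is virtual, upright and reduced, on the same side as the object.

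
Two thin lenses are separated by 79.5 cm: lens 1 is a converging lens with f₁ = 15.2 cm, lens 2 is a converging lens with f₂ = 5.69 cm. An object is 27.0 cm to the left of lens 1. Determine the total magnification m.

m = +0.188

Lens 1: 1/d_i1 = 1/(15.2) − 1/(27.0) = 0.02875, so d_i1 = 34.78 cm; m₁ = −d_i1/d_o1 = -1.288.
d_o2 = 79.5 − (34.78) = 44.72 cm.
Lens 2: 1/d_i2 = 1/(5.69) − 1/(44.72) = 0.1534, so d_i2 = 6.520 cm; m₂ = −d_i2/d_o2 = -0.1458.
m = m₁·m₂ = (-1.288)(-0.1458) = +0.188.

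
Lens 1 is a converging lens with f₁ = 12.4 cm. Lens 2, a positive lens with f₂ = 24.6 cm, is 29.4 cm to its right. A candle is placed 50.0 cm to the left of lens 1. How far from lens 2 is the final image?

27.2 cm

Lens 1: 1/d_i1 = 1/f₁ − 1/d_o1 = 1/(12.4) − 1/(50.0) = 0.06065, so d_i1 = 16.49 cm.
The intermediate image is 16.49 cm to the right of lens 1, which is 29.4 − (16.49) = 12.91 cm to the left of lens 2, so d_o2 = +12.91 cm.
Lens 2: 1/d_i2 = 1/f₂ − 1/d_o2 = 1/(24.6) − 1/(12.91) = -0.03681, so d_i2 = -27.2 cm.
The final image is virtual, 27.2 cm to the left of lens 2 (overall magnification ≈ -0.69).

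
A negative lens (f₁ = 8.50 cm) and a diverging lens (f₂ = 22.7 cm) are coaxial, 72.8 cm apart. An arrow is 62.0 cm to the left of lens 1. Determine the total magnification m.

f₁ = −8.50 cm (diverging).
Lens 1: 1/d_i1 = 1/(-8.50) − 1/(62.0) = -0.1338, so d_i1 = -7.475 cm; m₁ = −d_i1/d_o1 = +0.1206.
d_o2 = 72.8 − (-7.475) = 80.27 cm.
f₂ = −22.7 cm (diverging).
Lens 2: 1/d_i2 = 1/(-22.7) − 1/(80.27) = -0.05651, so d_i2 = -17.70 cm; m₂ = −d_i2/d_o2 = +0.2205.
m = m₁·m₂ = (+0.1206)(+0.2205) = +0.0266.

m = +0.0266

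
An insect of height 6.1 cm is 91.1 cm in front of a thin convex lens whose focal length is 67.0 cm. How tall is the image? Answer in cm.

17.0 cm

1/d_i = 1/f − 1/d_o = 1/(67.00) − 1/(91.1) = 0.003948, so d_i = 253.3 cm.
m = −d_i/d_o = -2.780.
|h_i| = |m|·h_o = 2.780 × 6.1 = 17.0 cm. The image is real, inverted and enlarged, on the far side of the lens.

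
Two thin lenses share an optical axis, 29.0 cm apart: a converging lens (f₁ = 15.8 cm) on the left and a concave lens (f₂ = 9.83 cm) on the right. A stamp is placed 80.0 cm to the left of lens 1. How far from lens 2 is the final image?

4.78 cm

Lens 1: 1/d_i1 = 1/f₁ − 1/d_o1 = 1/(15.8) − 1/(80.0) = 0.05079, so d_i1 = 19.69 cm.
The intermediate image is 19.69 cm to the right of lens 1, which is 29.0 − (19.69) = 9.310 cm to the left of lens 2, so d_o2 = +9.310 cm.
Lens 2 is diverging, so f₂ = −9.83 cm.
Lens 2: 1/d_i2 = 1/f₂ − 1/d_o2 = 1/(-9.83) − 1/(9.310) = -0.2091, so d_i2 = -4.78 cm.
The final image is virtual, 4.78 cm to the left of lens 2 (overall magnification ≈ -0.13).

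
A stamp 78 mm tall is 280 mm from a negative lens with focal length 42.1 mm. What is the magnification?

For a negative lens, f = -42.1 mm.
1/d_i = 1/f − 1/d_o = 1/(-42.10) − 1/(280) = -0.02732, so d_i = -36.60 mm.
m = −d_i/d_o = −(-36.60)/(280) = +0.131.
The image is virtual, upright and reduced, on the same side as the object.

m = +0.131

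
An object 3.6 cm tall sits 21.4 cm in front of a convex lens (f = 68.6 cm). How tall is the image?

1/d_i = 1/f − 1/d_o = 1/(68.60) − 1/(21.4) = -0.03215, so d_i = -31.10 cm.
m = −d_i/d_o = +1.453.
|h_i| = |m|·h_o = 1.453 × 3.6 = 5.23 cm. The image is virtual, upright and enlarged, on the same side as the object.

5.23 cm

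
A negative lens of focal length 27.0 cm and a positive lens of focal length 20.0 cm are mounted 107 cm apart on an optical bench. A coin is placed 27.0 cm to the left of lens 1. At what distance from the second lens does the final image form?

Lens 1 is diverging, so f₁ = −27.0 cm.
Lens 1: 1/d_i1 = 1/f₁ − 1/d_o1 = 1/(-27.0) − 1/(27.0) = -0.07407, so d_i1 = -13.50 cm.
The intermediate image is 13.50 cm to the left of lens 1 (virtual), which is 107 − (-13.50) = 120.5 cm to the left of lens 2, so d_o2 = +120.5 cm.
Lens 2: 1/d_i2 = 1/f₂ − 1/d_o2 = 1/(20.0) − 1/(120.5) = 0.04170, so d_i2 = 24.0 cm.
The final image is real, 24.0 cm to the right of lens 2 (overall magnification ≈ -0.100).

24.0 cm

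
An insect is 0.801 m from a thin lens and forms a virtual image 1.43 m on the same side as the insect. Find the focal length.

Virtual image ⇒ d_i = −1.43 m.
1/f = 1/d_o + 1/d_i = 1/(0.801) + 1/(-1.43) = 0.5491, so f = 1.82 m.
Since f is positive, the thin lens is converging.

f = 1.82 m (converging)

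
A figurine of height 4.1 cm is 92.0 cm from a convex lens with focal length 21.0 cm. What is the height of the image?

1/d_i = 1/f − 1/d_o = 1/(21.00) − 1/(92.0) = 0.03675, so d_i = 27.21 cm.
m = −d_i/d_o = -0.2958.
|h_i| = |m|·h_o = 0.2958 × 4.1 = 1.21 cm. The image is real, inverted and reduced, on the far side of the lens.

1.21 cm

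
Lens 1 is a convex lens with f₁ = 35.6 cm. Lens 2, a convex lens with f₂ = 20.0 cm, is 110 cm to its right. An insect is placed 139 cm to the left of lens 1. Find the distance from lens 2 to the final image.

29.5 cm

Lens 1: 1/d_i1 = 1/f₁ − 1/d_o1 = 1/(35.6) − 1/(139) = 0.02090, so d_i1 = 47.86 cm.
The intermediate image is 47.86 cm to the right of lens 1, which is 110 − (47.86) = 62.14 cm to the left of lens 2, so d_o2 = +62.14 cm.
Lens 2: 1/d_i2 = 1/f₂ − 1/d_o2 = 1/(20.0) − 1/(62.14) = 0.03391, so d_i2 = 29.5 cm.
The final image is real, 29.5 cm to the right of lens 2 (overall magnification ≈ 0.16).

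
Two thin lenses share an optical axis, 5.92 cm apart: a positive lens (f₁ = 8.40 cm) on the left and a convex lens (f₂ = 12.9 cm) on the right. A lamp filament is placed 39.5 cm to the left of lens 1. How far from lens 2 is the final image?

Lens 1: 1/d_i1 = 1/f₁ − 1/d_o1 = 1/(8.40) − 1/(39.5) = 0.09373, so d_i1 = 10.67 cm.
The intermediate image is 10.67 cm to the right of lens 1, which lies 4.750 cm to the right of lens 2 — a virtual object — so d_o2 = −4.750 cm.
Lens 2: 1/d_i2 = 1/f₂ − 1/d_o2 = 1/(12.9) − 1/(-4.750) = 0.2880, so d_i2 = 3.47 cm.
The final image is real, 3.47 cm to the right of lens 2 (overall magnification ≈ -0.20).

3.47 cm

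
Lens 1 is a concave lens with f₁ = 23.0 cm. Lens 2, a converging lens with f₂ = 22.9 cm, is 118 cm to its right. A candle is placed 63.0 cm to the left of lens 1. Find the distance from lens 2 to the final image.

27.6 cm

Lens 1 is diverging, so f₁ = −23.0 cm.
Lens 1: 1/d_i1 = 1/f₁ − 1/d_o1 = 1/(-23.0) − 1/(63.0) = -0.05935, so d_i1 = -16.85 cm.
The intermediate image is 16.85 cm to the left of lens 1 (virtual), which is 118 − (-16.85) = 134.8 cm to the left of lens 2, so d_o2 = +134.8 cm.
Lens 2: 1/d_i2 = 1/f₂ − 1/d_o2 = 1/(22.9) − 1/(134.8) = 0.03625, so d_i2 = 27.6 cm.
The final image is real, 27.6 cm to the right of lens 2 (overall magnification ≈ -0.055).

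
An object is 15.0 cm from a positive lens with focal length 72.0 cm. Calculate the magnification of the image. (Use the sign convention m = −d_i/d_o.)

1/d_i = 1/f − 1/d_o = 1/(72.00) − 1/(15.0) = -0.05278, so d_i = -18.95 cm.
m = −d_i/d_o = −(-18.95)/(15.0) = +1.26.
The image is virtual, upright and enlarged, on the same side as the object.

m = +1.26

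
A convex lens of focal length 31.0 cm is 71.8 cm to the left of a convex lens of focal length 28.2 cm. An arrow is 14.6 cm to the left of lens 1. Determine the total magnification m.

m = -0.749

Lens 1: 1/d_i1 = 1/(31.0) − 1/(14.6) = -0.03624, so d_i1 = -27.60 cm; m₁ = −d_i1/d_o1 = +1.890.
d_o2 = 71.8 − (-27.60) = 99.40 cm.
Lens 2: 1/d_i2 = 1/(28.2) − 1/(99.40) = 0.02540, so d_i2 = 39.37 cm; m₂ = −d_i2/d_o2 = -0.3961.
m = m₁·m₂ = (+1.890)(-0.3961) = -0.749.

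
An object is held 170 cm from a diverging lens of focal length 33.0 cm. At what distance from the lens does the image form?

For a diverging lens, f = -33.0 cm.
Lens equation: 1/q = 1/f − 1/p = 1/(-33.00) − 1/(170) = -0.03030 − 0.005882 = -0.03619, so q = -27.6 cm.
The image is virtual, upright and reduced, on the same side as the object.

27.6 cm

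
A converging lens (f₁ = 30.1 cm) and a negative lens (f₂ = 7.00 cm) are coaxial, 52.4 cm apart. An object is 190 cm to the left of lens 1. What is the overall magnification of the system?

m = -0.0558

Lens 1: 1/d_i1 = 1/(30.1) − 1/(190) = 0.02796, so d_i1 = 35.77 cm; m₁ = −d_i1/d_o1 = -0.1883.
d_o2 = 52.4 − (35.77) = 16.63 cm.
f₂ = −7.00 cm (diverging).
Lens 2: 1/d_i2 = 1/(-7.00) − 1/(16.63) = -0.2030, so d_i2 = -4.926 cm; m₂ = −d_i2/d_o2 = +0.2962.
m = m₁·m₂ = (-0.1883)(+0.2962) = -0.0558.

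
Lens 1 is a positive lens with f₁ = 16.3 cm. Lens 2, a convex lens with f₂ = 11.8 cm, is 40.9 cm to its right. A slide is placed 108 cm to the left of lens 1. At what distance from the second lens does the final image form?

25.9 cm

Lens 1: 1/d_i1 = 1/f₁ − 1/d_o1 = 1/(16.3) − 1/(108) = 0.05209, so d_i1 = 19.20 cm.
The intermediate image is 19.20 cm to the right of lens 1, which is 40.9 − (19.20) = 21.70 cm to the left of lens 2, so d_o2 = +21.70 cm.
Lens 2: 1/d_i2 = 1/f₂ − 1/d_o2 = 1/(11.8) − 1/(21.70) = 0.03866, so d_i2 = 25.9 cm.
The final image is real, 25.9 cm to the right of lens 2 (overall magnification ≈ 0.21).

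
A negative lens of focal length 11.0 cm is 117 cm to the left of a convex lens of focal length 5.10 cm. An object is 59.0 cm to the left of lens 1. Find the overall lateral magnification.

f₁ = −11.0 cm (diverging).
Lens 1: 1/d_i1 = 1/(-11.0) − 1/(59.0) = -0.1079, so d_i1 = -9.271 cm; m₁ = −d_i1/d_o1 = +0.1571.
d_o2 = 117 − (-9.271) = 126.3 cm.
Lens 2: 1/d_i2 = 1/(5.10) − 1/(126.3) = 0.1882, so d_i2 = 5.315 cm; m₂ = −d_i2/d_o2 = -0.04208.
m = m₁·m₂ = (+0.1571)(-0.04208) = -0.00661.

m = -0.00661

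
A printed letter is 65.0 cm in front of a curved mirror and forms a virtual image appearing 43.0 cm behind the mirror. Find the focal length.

Virtual image ⇒ d_i = −43.0 cm.
1/f = 1/d_o + 1/d_i = 1/(65.0) + 1/(-43.0) = -0.007871, so f = -127 cm.
Since f is negative, the curved mirror is convex.

f = -127 cm (convex)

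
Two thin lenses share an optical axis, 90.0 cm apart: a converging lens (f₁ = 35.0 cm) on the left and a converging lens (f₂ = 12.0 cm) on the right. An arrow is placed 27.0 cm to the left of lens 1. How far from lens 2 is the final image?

12.7 cm

Lens 1: 1/d_i1 = 1/f₁ − 1/d_o1 = 1/(35.0) − 1/(27.0) = -0.008466, so d_i1 = -118.1 cm.
The intermediate image is 118.1 cm to the left of lens 1 (virtual), which is 90.0 − (-118.1) = 208.1 cm to the left of lens 2, so d_o2 = +208.1 cm.
Lens 2: 1/d_i2 = 1/f₂ − 1/d_o2 = 1/(12.0) − 1/(208.1) = 0.07853, so d_i2 = 12.7 cm.
The final image is real, 12.7 cm to the right of lens 2 (overall magnification ≈ -0.27).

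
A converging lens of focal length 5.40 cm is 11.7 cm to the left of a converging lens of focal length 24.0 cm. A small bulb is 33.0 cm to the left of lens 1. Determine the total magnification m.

m = -0.250

Lens 1: 1/d_i1 = 1/(5.40) − 1/(33.0) = 0.1549, so d_i1 = 6.457 cm; m₁ = −d_i1/d_o1 = -0.1957.
d_o2 = 11.7 − (6.457) = 5.243 cm.
Lens 2: 1/d_i2 = 1/(24.0) − 1/(5.243) = -0.1491, so d_i2 = -6.709 cm; m₂ = −d_i2/d_o2 = +1.280.
m = m₁·m₂ = (-0.1957)(+1.280) = -0.250.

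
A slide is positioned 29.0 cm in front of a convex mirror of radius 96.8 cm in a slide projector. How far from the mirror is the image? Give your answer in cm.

f = R/2 = 96.8/2 = 48.40 cm; for a convex mirror, f = -48.40 cm.
Mirror equation: 1/d_i = 1/f − 1/d_o = 1/(-48.40) − 1/(29.0) = -0.02066 − 0.03448 = -0.05514, so d_i = -18.1 cm.
The image is virtual, upright and reduced, behind the mirror.

18.1 cm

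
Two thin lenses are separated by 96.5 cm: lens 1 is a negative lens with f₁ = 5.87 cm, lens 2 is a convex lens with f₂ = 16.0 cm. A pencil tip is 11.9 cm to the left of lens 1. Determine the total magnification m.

m = -0.0626

f₁ = −5.87 cm (diverging).
Lens 1: 1/d_i1 = 1/(-5.87) − 1/(11.9) = -0.2544, so d_i1 = -3.931 cm; m₁ = −d_i1/d_o1 = +0.3303.
d_o2 = 96.5 − (-3.931) = 100.4 cm.
Lens 2: 1/d_i2 = 1/(16.0) − 1/(100.4) = 0.05254, so d_i2 = 19.03 cm; m₂ = −d_i2/d_o2 = -0.1896.
m = m₁·m₂ = (+0.3303)(-0.1896) = -0.0626.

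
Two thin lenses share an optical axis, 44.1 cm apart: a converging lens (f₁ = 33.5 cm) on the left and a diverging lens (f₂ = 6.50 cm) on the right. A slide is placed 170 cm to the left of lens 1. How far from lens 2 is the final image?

1.74 cm

Lens 1: 1/d_i1 = 1/f₁ − 1/d_o1 = 1/(33.5) − 1/(170) = 0.02397, so d_i1 = 41.72 cm.
The intermediate image is 41.72 cm to the right of lens 1, which is 44.1 − (41.72) = 2.380 cm to the left of lens 2, so d_o2 = +2.380 cm.
Lens 2 is diverging, so f₂ = −6.50 cm.
Lens 2: 1/d_i2 = 1/f₂ − 1/d_o2 = 1/(-6.50) − 1/(2.380) = -0.5740, so d_i2 = -1.74 cm.
The final image is virtual, 1.74 cm to the left of lens 2 (overall magnification ≈ -0.18).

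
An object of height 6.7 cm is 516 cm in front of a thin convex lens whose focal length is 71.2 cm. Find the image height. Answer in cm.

1.07 cm

1/d_i = 1/f − 1/d_o = 1/(71.20) − 1/(516) = 0.01211, so d_i = 82.60 cm.
m = −d_i/d_o = -0.1601.
|h_i| = |m|·h_o = 0.1601 × 6.7 = 1.07 cm. The image is real, inverted and reduced, on the far side of the lens.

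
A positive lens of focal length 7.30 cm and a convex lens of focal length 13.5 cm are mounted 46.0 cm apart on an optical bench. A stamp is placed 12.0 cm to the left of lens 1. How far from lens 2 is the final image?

Lens 1: 1/d_i1 = 1/f₁ − 1/d_o1 = 1/(7.30) − 1/(12.0) = 0.05365, so d_i1 = 18.64 cm.
The intermediate image is 18.64 cm to the right of lens 1, which is 46.0 − (18.64) = 27.36 cm to the left of lens 2, so d_o2 = +27.36 cm.
Lens 2: 1/d_i2 = 1/f₂ − 1/d_o2 = 1/(13.5) − 1/(27.36) = 0.03752, so d_i2 = 26.6 cm.
The final image is real, 26.6 cm to the right of lens 2 (overall magnification ≈ 1.5).

26.6 cm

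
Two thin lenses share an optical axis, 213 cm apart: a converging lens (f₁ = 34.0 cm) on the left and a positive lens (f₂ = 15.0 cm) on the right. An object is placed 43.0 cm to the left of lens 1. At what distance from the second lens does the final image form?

21.3 cm

Lens 1: 1/d_i1 = 1/f₁ − 1/d_o1 = 1/(34.0) − 1/(43.0) = 0.006156, so d_i1 = 162.4 cm.
The intermediate image is 162.4 cm to the right of lens 1, which is 213 − (162.4) = 50.60 cm to the left of lens 2, so d_o2 = +50.60 cm.
Lens 2: 1/d_i2 = 1/f₂ − 1/d_o2 = 1/(15.0) − 1/(50.60) = 0.04690, so d_i2 = 21.3 cm.
The final image is real, 21.3 cm to the right of lens 2 (overall magnification ≈ 1.6).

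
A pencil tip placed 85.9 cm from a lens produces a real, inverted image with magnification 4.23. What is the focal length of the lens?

f = 69.5 cm (converging)

m = −d_i/d_o ⇒ d_i = −m·d_o = −(-4.23)·(85.9) = 363.4 cm.
1/f = 1/d_o + 1/d_i = 1/(85.9) + 1/(363.4) = 0.01439, so f = 69.5 cm.
Since f is positive, the lens is converging.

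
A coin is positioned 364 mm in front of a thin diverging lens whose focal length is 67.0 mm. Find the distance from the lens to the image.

For a diverging lens, f = -67.0 mm.
Lens equation: 1/d_i = 1/f − 1/d_o = 1/(-67.00) − 1/(364) = -0.01493 − 0.002747 = -0.01767, so d_i = -56.6 mm.
The image is virtual, upright and reduced, on the same side as the object.

56.6 mm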